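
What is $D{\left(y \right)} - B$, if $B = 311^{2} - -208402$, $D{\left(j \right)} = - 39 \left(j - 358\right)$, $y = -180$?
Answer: $-284141$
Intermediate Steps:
$D{\left(j \right)} = 13962 - 39 j$ ($D{\left(j \right)} = - 39 \left(-358 + j\right) = 13962 - 39 j$)
$B = 305123$ ($B = 96721 + 208402 = 305123$)
$D{\left(y \right)} - B = \left(13962 - -7020\right) - 305123 = \left(13962 + 7020\right) - 305123 = 20982 - 305123 = -284141$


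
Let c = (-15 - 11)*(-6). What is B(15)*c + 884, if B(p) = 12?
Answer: 2756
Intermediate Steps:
c = 156 (c = -26*(-6) = 156)
B(15)*c + 884 = 12*156 + 884 = 1872 + 884 = 2756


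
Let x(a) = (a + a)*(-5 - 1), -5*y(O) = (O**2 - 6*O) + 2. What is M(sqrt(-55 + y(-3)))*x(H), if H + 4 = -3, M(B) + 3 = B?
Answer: -252 + 336*I*sqrt(95)/5 ≈ -252.0 + 654.98*I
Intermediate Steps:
y(O) = -2/5 - O**2/5 + 6*O/5 (y(O) = -((O**2 - 6*O) + 2)/5 = -(2 + O**2 - 6*O)/5 = -2/5 - O**2/5 + 6*O/5)
M(B) = -3 + B
H = -7 (H = -4 - 3 = -7)
x(a) = -12*a (x(a) = (2*a)*(-6) = -12*a)
M(sqrt(-55 + y(-3)))*x(H) = (-3 + sqrt(-55 + (-2/5 - 1/5*(-3)**2 + (6/5)*(-3))))*(-12*(-7)) = (-3 + sqrt(-55 + (-2/5 - 1/5*9 - 18/5)))*84 = (-3 + sqrt(-55 + (-2/5 - 9/5 - 18/5)))*84 = (-3 + sqrt(-55 - 29/5))*84 = (-3 + sqrt(-304/5))*84 = (-3 + 4*I*sqrt(95)/5)*84 = -252 + 336*I*sqrt(95)/5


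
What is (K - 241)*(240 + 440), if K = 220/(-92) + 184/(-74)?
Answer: -142284560/851 ≈ -1.6720e+5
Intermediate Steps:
K = -4151/851 (K = 220*(-1/92) + 184*(-1/74) = -55/23 - 92/37 = -4151/851 ≈ -4.8778)
(K - 241)*(240 + 440) = (-4151/851 - 241)*(240 + 440) = -209242/851*680 = -142284560/851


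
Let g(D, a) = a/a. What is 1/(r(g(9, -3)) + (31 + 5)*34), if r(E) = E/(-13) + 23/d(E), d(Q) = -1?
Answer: 13/15612 ≈ 0.00083269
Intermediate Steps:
g(D, a) = 1
r(E) = -23 - E/13 (r(E) = E/(-13) + 23/(-1) = E*(-1/13) + 23*(-1) = -E/13 - 23 = -23 - E/13)
1/(r(g(9, -3)) + (31 + 5)*34) = 1/((-23 - 1/13*1) + (31 + 5)*34) = 1/((-23 - 1/13) + 36*34) = 1/(-300/13 + 1224) = 1/(15612/13) = 13/15612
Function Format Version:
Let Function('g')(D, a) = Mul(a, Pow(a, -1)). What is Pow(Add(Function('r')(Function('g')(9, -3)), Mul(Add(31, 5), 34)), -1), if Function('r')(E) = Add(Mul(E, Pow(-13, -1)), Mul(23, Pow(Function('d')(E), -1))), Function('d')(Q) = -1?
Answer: Rational(13, 15612) ≈ 0.00083269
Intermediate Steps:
Function('g')(D, a) = 1
Function('r')(E) = Add(-23, Mul(Rational(-1, 13), E)) (Function('r')(E) = Add(Mul(E, Pow(-13, -1)), Mul(23, Pow(-1, -1))) = Add(Mul(E, Rational(-1, 13)), Mul(23, -1)) = Add(Mul(Rational(-1, 13), E), -23) = Add(-23, Mul(Rational(-1, 13), E)))
Pow(Add(Function('r')(Function('g')(9, -3)), Mul(Add(31, 5), 34)), -1) = Pow(Add(Add(-23, Mul(Rational(-1, 13), 1)), Mul(Add(31, 5), 34)), -1) = Pow(Add(Add(-23, Rational(-1, 13)), Mul(36, 34)), -1) = Pow(Add(Rational(-300, 13), 1224), -1) = Pow(Rational(15612, 13), -1) = Rational(13, 15612)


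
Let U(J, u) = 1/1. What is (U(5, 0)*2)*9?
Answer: 18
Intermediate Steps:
U(J, u) = 1
(U(5, 0)*2)*9 = (1*2)*9 = 2*9 = 18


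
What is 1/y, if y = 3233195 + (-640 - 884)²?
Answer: 1/5555771 ≈ 1.7999e-7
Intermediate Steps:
y = 5555771 (y = 3233195 + (-1524)² = 3233195 + 2322576 = 5555771)
1/y = 1/5555771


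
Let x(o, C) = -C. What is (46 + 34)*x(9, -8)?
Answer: 640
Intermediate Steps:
(46 + 34)*x(9, -8) = (46 + 34)*(-1*(-8)) = 80*8 = 640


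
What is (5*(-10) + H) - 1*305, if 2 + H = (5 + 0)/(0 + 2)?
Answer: -709/2 ≈ -354.50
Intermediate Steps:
H = 1/2 (H = -2 + (5 + 0)/(0 + 2) = -2 + 5/2 = 1/2 ≈ 0.50000)
(5*(-10) + H) - 1*305 = (5*(-10) + 1/2) - 1*305 = (-50 + 1/2) - 305 = -99/2 - 305 = -709/2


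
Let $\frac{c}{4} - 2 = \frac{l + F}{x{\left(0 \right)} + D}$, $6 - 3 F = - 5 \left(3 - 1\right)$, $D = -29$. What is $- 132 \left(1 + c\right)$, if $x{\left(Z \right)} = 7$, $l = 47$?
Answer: $68$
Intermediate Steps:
$F = \frac{16}{3}$ ($F = 2 - \frac{\left(-5\right) \left(3 - 1\right)}{3} = 2 - \frac{\left(-5\right) 2}{3} = 2 - - \frac{10}{3} = 2 + \frac{10}{3} = \frac{16}{3} \approx 5.3333$)
$c = - \frac{50}{33}$ ($c = 8 + 4 \frac{47 + \frac{16}{3}}{7 - 29} = 8 + 4 \frac{157}{3 \left(-22\right)} = 8 + 4 \cdot \frac{157}{3} \left(- \frac{1}{22}\right) = 8 + 4 \left(- \frac{157}{66}\right) = 8 - \frac{314}{33} = - \frac{50}{33} \approx -1.5152$)
$- 132 \left(1 + c\right) = - 132 \left(1 - \frac{50}{33}\right) = \left(-132\right) \left(- \frac{17}{33}\right) = 68$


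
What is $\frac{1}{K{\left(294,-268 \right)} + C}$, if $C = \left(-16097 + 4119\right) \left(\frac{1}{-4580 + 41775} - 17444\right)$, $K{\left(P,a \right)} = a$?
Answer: $\frac{37195}{7771670729002} \approx 4.786 \cdot 10^{-9}$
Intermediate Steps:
$C = \frac{7771680697262}{37195}$ ($C = - 11978 \left(\frac{1}{37195} - 17444\right) = \left(-11978\right) \left(- \frac{648829579}{37195}\right) = \frac{7771680697262}{37195} \approx 2.0894 \cdot 10^{8}$)
$\frac{1}{K{\left(294,-268 \right)} + C} = \frac{1}{-268 + \frac{7771680697262}{37195}} = \frac{1}{\frac{7771670729002}{37195}} = \frac{37195}{7771670729002}$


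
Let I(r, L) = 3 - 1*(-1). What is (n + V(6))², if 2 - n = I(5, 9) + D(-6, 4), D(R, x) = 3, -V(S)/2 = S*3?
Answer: 1681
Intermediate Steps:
V(S) = -6*S (V(S) = -2*S*3 = -6*S)
I(r, L) = 4 (I(r, L) = 3 + 1 = 4)
n = -5 (n = 2 - (4 + 3) = 2 - 1*7 = 2 - 7 = -5)
(n + V(6))² = (-5 - 6*6)² = (-5 - 36)² = (-41)² = 1681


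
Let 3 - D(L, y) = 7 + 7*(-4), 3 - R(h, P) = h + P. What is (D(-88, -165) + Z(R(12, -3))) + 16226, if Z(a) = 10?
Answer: 16260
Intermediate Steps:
R(h, P) = 3 - P - h (R(h, P) = 3 - (h + P) = 3 - (P + h) = 3 + (-P - h) = 3 - P - h)
D(L, y) = 24 (D(L, y) = 3 - (7 + 7*(-4)) = 3 - (7 - 28) = 3 - 1*(-21) = 3 + 21 = 24)
(D(-88, -165) + Z(R(12, -3))) + 16226 = (24 + 10) + 16226 = 34 + 16226 = 16260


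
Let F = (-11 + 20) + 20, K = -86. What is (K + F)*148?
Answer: -8436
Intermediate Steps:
F = 29 (F = 9 + 20 = 29)
(K + F)*148 = (-86 + 29)*148 = -57*148 = -8436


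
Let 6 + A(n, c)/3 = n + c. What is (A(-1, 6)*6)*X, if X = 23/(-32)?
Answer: 207/16 ≈ 12.938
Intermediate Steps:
X = -23/32 (X = 23*(-1/32) = -23/32 ≈ -0.71875)
A(n, c) = -18 + 3*c + 3*n (A(n, c) = -18 + 3*(n + c) = -18 + 3*(c + n) = -18 + (3*c + 3*n) = -18 + 3*c + 3*n)
(A(-1, 6)*6)*X = ((-18 + 3*6 + 3*(-1))*6)*(-23/32) = ((-18 + 18 - 3)*6)*(-23/32) = -3*6*(-23/32) = -18*(-23/32) = 207/16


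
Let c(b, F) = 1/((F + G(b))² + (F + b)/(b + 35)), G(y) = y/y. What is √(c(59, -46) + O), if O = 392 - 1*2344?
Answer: I*√70736698198966/190363 ≈ 44.181*I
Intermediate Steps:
G(y) = 1
O = -1952 (O = 392 - 2344 = -1952)
c(b, F) = 1/((1 + F)² + (F + b)/(35 + b)) (c(b, F) = 1/((F + 1)² + (F + b)/(b + 35)) = 1/((1 + F)² + (F + b)/(35 + b)))
√(c(59, -46) + O) = √((35 + 59)/(-46 + 59 + 35*(1 - 46)² + 59*(1 - 46)²) - 1952) = √(94/(-46 + 59 + 35*(-45)² + 59*(-45)²) - 1952) = √(94/(-46 + 59 + 35*2025 + 59*2025) - 1952) = √(94/(-46 + 59 + 70875 + 119475) - 1952) = √(94/190363 - 1952) = √(-371588482/190363) = I*√70736698198966/190363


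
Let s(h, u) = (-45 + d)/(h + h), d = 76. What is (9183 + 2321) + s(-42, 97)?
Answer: 966305/84 ≈ 11504.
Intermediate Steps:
s(h, u) = 31/(2*h) (s(h, u) = (-45 + 76)/(h + h) = 31/((2*h)) = 31*(1/(2*h)) = 31/(2*h))
(9183 + 2321) + s(-42, 97) = (9183 + 2321) + (31/2)/(-42) = 11504 + (31/2)*(-1/42) = 11504 - 31/84 = 966305/84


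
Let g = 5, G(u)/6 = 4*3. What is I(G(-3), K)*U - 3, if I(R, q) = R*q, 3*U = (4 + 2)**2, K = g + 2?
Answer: 6045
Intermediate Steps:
G(u) = 72 (G(u) = 6*(4*3) = 6*12 = 72)
K = 7 (K = 5 + 2 = 7)
U = 12 (U = (4 + 2)**2/3 = (1/3)*6**2 = (1/3)*36 = 12)
I(G(-3), K)*U - 3 = (72*7)*12 - 3 = 504*12 - 3 = 6048 - 3 = 6045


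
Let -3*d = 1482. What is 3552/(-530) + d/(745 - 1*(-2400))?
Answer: -1143286/166685 ≈ -6.8590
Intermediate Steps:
d = -494 (d = -⅓*1482 = -494)
3552/(-530) + d/(745 - 1*(-2400)) = 3552/(-530) - 494/(745 - 1*(-2400)) = 3552*(-1/530) - 494/(745 + 2400) = -1776/265 - 494/3145 = -1143286/166685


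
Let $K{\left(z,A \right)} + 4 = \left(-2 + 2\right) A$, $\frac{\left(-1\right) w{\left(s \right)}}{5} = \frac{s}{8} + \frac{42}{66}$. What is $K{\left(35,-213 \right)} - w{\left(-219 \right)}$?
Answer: $- \frac{12117}{88} \approx -137.69$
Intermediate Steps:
$w{\left(s \right)} = - \frac{35}{11} - \frac{5 s}{8}$ ($w{\left(s \right)} = - 5 \left(\frac{s}{8} + \frac{42}{66}\right) = - 5 \left(s \frac{1}{8} + 42 \cdot \frac{1}{66}\right) = - 5 \left(\frac{s}{8} + \frac{7}{11}\right) = - 5 \left(\frac{7}{11} + \frac{s}{8}\right) = - \frac{35}{11} - \frac{5 s}{8}$)
$K{\left(z,A \right)} = -4$ ($K{\left(z,A \right)} = -4 + \left(-2 + 2\right) A = -4 + 0 A = -4 + 0 = -4$)
$K{\left(35,-213 \right)} - w{\left(-219 \right)} = -4 - \left(- \frac{35}{11} - - \frac{1095}{8}\right) = -4 - \left(- \frac{35}{11} + \frac{1095}{8}\right) = -4 - \frac{11765}{88} = - \frac{12117}{88}$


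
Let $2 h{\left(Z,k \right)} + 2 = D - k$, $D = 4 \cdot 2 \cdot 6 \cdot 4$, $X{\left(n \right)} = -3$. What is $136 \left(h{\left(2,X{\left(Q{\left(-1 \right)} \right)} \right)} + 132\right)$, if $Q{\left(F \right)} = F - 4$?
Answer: $31076$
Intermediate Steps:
$Q{\left(F \right)} = -4 + F$
$D = 192$ ($D = 8 \cdot 6 \cdot 4 = 48 \cdot 4 = 192$)
$h{\left(Z,k \right)} = 95 - \frac{k}{2}$ ($h{\left(Z,k \right)} = -1 + \frac{192 - k}{2} = -1 - \left(-96 + \frac{k}{2}\right) = 95 - \frac{k}{2}$)
$136 \left(h{\left(2,X{\left(Q{\left(-1 \right)} \right)} \right)} + 132\right) = 136 \left(\left(95 - - \frac{3}{2}\right) + 132\right) = 136 \left(\left(95 + \frac{3}{2}\right) + 132\right) = 136 \left(\frac{193}{2} + 132\right) = 136 \cdot \frac{457}{2} = 31076$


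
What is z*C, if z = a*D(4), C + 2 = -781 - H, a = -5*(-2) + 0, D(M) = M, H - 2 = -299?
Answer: -19440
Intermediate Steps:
H = -297 (H = 2 - 299 = -297)
a = 10 (a = 10 + 0 = 10)
C = -486 (C = -2 + (-781 - 1*(-297)) = -2 + (-781 + 297) = -2 - 484 = -486)
z = 40 (z = 10*4 = 40)
z*C = 40*(-486) = -19440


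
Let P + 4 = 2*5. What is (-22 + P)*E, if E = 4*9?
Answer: -576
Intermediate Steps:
P = 6 (P = -4 + 2*5 = -4 + 10 = 6)
E = 36
(-22 + P)*E = (-22 + 6)*36 = -16*36 = -576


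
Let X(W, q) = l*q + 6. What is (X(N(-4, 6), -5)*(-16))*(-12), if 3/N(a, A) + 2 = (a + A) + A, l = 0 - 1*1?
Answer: 2112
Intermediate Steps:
l = -1 (l = 0 - 1 = -1)
N(a, A) = 3/(-2 + a + 2*A) (N(a, A) = 3/(-2 + ((a + A) + A)) = 3/(-2 + ((A + a) + A)) = 3/(-2 + (a + 2*A)) = 3/(-2 + a + 2*A))
X(W, q) = 6 - q (X(W, q) = -q + 6 = 6 - q)
(X(N(-4, 6), -5)*(-16))*(-12) = ((6 - 1*(-5))*(-16))*(-12) = ((6 + 5)*(-16))*(-12) = (11*(-16))*(-12) = -176*(-12) = 2112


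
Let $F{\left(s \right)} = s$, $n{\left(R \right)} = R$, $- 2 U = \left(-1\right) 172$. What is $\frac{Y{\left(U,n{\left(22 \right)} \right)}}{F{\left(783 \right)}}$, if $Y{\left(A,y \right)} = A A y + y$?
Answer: $\frac{162734}{783} \approx 207.83$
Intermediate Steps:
$U = 86$ ($U = - \frac{\left(-1\right) 172}{2} = \left(- \frac{1}{2}\right) \left(-172\right) = 86$)
$Y{\left(A,y \right)} = y + y A^{2}$ ($Y{\left(A,y \right)} = A^{2} y + y = y A^{2} + y = y + y A^{2}$)
$\frac{Y{\left(U,n{\left(22 \right)} \right)}}{F{\left(783 \right)}} = \frac{22 \left(1 + 86^{2}\right)}{783} = 22 \left(1 + 7396\right) \frac{1}{783} = 22 \cdot 7397 \cdot \frac{1}{783} = 162734 \cdot \frac{1}{783} = \frac{162734}{783}$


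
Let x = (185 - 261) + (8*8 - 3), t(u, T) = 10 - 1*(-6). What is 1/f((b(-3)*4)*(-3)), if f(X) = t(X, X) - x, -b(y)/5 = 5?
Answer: 1/31 ≈ 0.032258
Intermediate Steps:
t(u, T) = 16 (t(u, T) = 10 + 6 = 16)
b(y) = -25 (b(y) = -5*5 = -25)
x = -15 (x = -76 + (64 - 3) = -76 + 61 = -15)
f(X) = 31 (f(X) = 16 - 1*(-15) = 16 + 15 = 31)
1/f((b(-3)*4)*(-3)) = 1/31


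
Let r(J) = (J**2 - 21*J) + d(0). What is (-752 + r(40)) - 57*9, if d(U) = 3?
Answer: -502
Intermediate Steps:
r(J) = 3 + J**2 - 21*J (r(J) = (J**2 - 21*J) + 3 = 3 + J**2 - 21*J)
(-752 + r(40)) - 57*9 = (-752 + (3 + 40**2 - 21*40)) - 57*9 = (-752 + (3 + 1600 - 840)) - 513 = (-752 + 763) - 513 = 11 - 513 = -502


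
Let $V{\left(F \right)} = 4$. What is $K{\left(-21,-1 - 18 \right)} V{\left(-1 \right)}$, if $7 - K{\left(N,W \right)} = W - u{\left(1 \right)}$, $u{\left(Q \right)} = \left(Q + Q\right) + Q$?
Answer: $116$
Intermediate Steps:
$u{\left(Q \right)} = 3 Q$ ($u{\left(Q \right)} = 2 Q + Q = 3 Q$)
$K{\left(N,W \right)} = 10 - W$ ($K{\left(N,W \right)} = 7 - \left(W - 3 \cdot 1\right) = 7 - \left(W - 3\right) = 7 - \left(-3 + W\right) = 10 - W$)
$K{\left(-21,-1 - 18 \right)} V{\left(-1 \right)} = \left(10 - \left(-1 - 18\right)\right) 4 = \left(10 - -19\right) 4 = \left(10 + 19\right) 4 = 29 \cdot 4 = 116$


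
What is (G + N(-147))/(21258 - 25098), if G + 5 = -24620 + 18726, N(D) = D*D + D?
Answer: -15563/3840 ≈ -4.0529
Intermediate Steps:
N(D) = D + D² (N(D) = D² + D = D + D²)
G = -5899 (G = -5 + (-24620 + 18726) = -5 - 5894 = -5899)
(G + N(-147))/(21258 - 25098) = (-5899 - 147*(1 - 147))/(21258 - 25098) = (-5899 - 147*(-146))/(-3840) = (-5899 + 21462)*(-1/3840) = 15563*(-1/3840) = -15563/3840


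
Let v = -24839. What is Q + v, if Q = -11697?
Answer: -36536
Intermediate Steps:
Q + v = -11697 - 24839 = -36536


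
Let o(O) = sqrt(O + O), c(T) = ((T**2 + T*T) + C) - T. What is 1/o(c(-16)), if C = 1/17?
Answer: sqrt(305218)/17954 ≈ 0.030771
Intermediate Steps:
C = 1/17 ≈ 0.058824
c(T) = 1/17 - T + 2*T**2 (c(T) = ((T**2 + T*T) + 1/17) - T = ((T**2 + T**2) + 1/17) - T = (2*T**2 + 1/17) - T = (1/17 + 2*T**2) - T = 1/17 - T + 2*T**2)
o(O) = sqrt(2)*sqrt(O) (o(O) = sqrt(2*O) = sqrt(2)*sqrt(O))
1/o(c(-16)) = 1/(sqrt(2)*sqrt(1/17 - 1*(-16) + 2*(-16)**2)) = 1/(sqrt(2)*sqrt(1/17 + 16 + 2*256)) = 1/(sqrt(2)*sqrt(1/17 + 16 + 512)) = 1/(sqrt(2)*sqrt(8977/17)) = 1/(sqrt(2)*(sqrt(152609)/17)) = 1/(sqrt(305218)/17) = sqrt(305218)/17954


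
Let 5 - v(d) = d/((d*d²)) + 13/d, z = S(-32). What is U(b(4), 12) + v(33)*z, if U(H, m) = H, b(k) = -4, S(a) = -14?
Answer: -74566/1089 ≈ -68.472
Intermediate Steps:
z = -14
v(d) = 5 - 1/d² - 13/d (v(d) = 5 - (d/((d*d²)) + 13/d) = 5 - (d/(d³) + 13/d) = 5 - (d/d³ + 13/d) = 5 - (d⁻² + 13/d) = 5 + (-1/d² - 13/d) = 5 - 1/d² - 13/d)
U(b(4), 12) + v(33)*z = -4 + (5 - 1/33² - 13/33)*(-14) = -4 + (5 - 1*1/1089 - 13*1/33)*(-14) = -4 + (5 - 1/1089 - 13/33)*(-14) = -4 + (5015/1089)*(-14) = -4 - 70210/1089 = -74566/1089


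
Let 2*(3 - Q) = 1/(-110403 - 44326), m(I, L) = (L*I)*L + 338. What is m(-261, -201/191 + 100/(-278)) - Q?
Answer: -40443502208382069/218121285934658 ≈ -185.42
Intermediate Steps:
m(I, L) = 338 + I*L² (m(I, L) = (I*L)*L + 338 = I*L² + 338 = 338 + I*L²)
Q = 928375/309458 (Q = 3 - 1/(2*(-110403 - 44326)) = 3 - ½/(-154729) = 3 - ½*(-1/154729) = 3 + 1/309458 = 928375/309458 ≈ 3.0000)
m(-261, -201/191 + 100/(-278)) - Q = (338 - 261*(-201/191 + 100/(-278))²) - 1*928375/309458 = (338 - 261*(-201*1/191 + 100*(-1/278))²) - 928375/309458 = (338 - 261*(-201/191 - 50/139)²) - 928375/309458 = (338 - 261*(-37489/26549)²) - 928375/309458 = (338 - 261*1405425121/704849401) - 928375/309458 = (338 - 366815956581/704849401) - 928375/309458 = -128576859043/704849401 - 928375/309458 = -40443502208382069/218121285934658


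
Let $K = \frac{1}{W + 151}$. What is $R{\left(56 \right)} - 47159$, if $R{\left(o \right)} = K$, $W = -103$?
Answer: $- \frac{2263631}{48} \approx -47159.0$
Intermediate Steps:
$K = \frac{1}{48}$ ($K = \frac{1}{-103 + 151} = \frac{1}{48} \approx 0.020833$)
$R{\left(o \right)} = \frac{1}{48}$
$R{\left(56 \right)} - 47159 = \frac{1}{48} - 47159 = - \frac{2263631}{48}$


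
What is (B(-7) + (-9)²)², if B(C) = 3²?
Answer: 8100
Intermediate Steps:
B(C) = 9
(B(-7) + (-9)²)² = (9 + (-9)²)² = (9 + 81)² = 90² = 8100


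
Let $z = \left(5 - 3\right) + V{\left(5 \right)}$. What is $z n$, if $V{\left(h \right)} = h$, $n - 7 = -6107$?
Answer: $-42700$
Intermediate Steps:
$n = -6100$ ($n = 7 - 6107 = -6100$)
$z = 7$ ($z = \left(5 - 3\right) + 5 = 2 + 5 = 7$)
$z n = 7 \left(-6100\right) = -42700$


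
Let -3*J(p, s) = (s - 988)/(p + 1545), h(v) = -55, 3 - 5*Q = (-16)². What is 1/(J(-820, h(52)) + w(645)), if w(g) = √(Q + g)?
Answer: -2268525/2810795651 + 1892250*√3715/2810795651 ≈ 0.040226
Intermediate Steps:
Q = -253/5 (Q = ⅗ - ⅕*(-16)² = ⅗ - ⅕*256 = ⅗ - 256/5 = -253/5 ≈ -50.600)
w(g) = √(-253/5 + g)
J(p, s) = -(-988 + s)/(3*(1545 + p)) (J(p, s) = -(s - 988)/(3*(p + 1545)) = -(-988 + s)/(3*(1545 + p)))
1/(J(-820, h(52)) + w(645)) = 1/((988 - 1*(-55))/(3*(1545 - 820)) + √(-1265 + 25*645)/5) = 1/((⅓)*(988 + 55)/725 + √(-1265 + 16125)/5) = 1/((⅓)*(1/725)*1043 + √14860/5) = 1/(1043/2175 + (2*√3715)/5) = 1/(1043/2175 + 2*√3715/5)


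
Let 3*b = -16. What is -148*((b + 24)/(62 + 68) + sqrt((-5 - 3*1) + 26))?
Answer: -4144/195 - 444*sqrt(2) ≈ -649.16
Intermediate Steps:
b = -16/3 (b = (1/3)*(-16) = -16/3 ≈ -5.3333)
-148*((b + 24)/(62 + 68) + sqrt((-5 - 3*1) + 26)) = -148*((-16/3 + 24)/(62 + 68) + sqrt((-5 - 3*1) + 26)) = -148*((56/3)/130 + sqrt((-5 - 3) + 26)) = -148*((56/3)*(1/130) + sqrt(-8 + 26)) = -148*(28/195 + sqrt(18)) = -148*(28/195 + 3*sqrt(2)) = -4144/195 - 444*sqrt(2)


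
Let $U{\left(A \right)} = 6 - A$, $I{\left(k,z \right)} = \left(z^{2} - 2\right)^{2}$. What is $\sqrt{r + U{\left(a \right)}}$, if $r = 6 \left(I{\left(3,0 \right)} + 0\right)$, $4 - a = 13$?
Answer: $\sqrt{39} \approx 6.245$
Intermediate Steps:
$I{\left(k,z \right)} = \left(-2 + z^{2}\right)^{2}$
$a = -9$ ($a = 4 - 13 = -9$)
$r = 24$ ($r = 6 \left(\left(-2 + 0^{2}\right)^{2} + 0\right) = 6 \left(\left(-2 + 0\right)^{2} + 0\right) = 6 \left(\left(-2\right)^{2} + 0\right) = 6 \left(4 + 0\right) = 6 \cdot 4 = 24$)
$\sqrt{r + U{\left(a \right)}} = \sqrt{24 + \left(6 - -9\right)} = \sqrt{24 + \left(6 + 9\right)} = \sqrt{24 + 15} = \sqrt{39}$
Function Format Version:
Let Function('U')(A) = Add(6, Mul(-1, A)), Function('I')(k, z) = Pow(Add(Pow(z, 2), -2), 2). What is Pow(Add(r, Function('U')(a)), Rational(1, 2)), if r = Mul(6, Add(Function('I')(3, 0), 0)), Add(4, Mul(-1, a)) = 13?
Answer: Pow(39, Rational(1, 2)) ≈ 6.2450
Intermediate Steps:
Function('I')(k, z) = Pow(Add(-2, Pow(z, 2)), 2)
a = -9 (a = Add(4, Mul(-1, 13)) = Add(4, -13) = -9)
r = 24 (r = Mul(6, Add(Pow(Add(-2, Pow(0, 2)), 2), 0)) = Mul(6, Add(Pow(Add(-2, 0), 2), 0)) = Mul(6, Add(Pow(-2, 2), 0)) = Mul(6, Add(4, 0)) = Mul(6, 4) = 24)
Pow(Add(r, Function('U')(a)), Rational(1, 2)) = Pow(Add(24, Add(6, Mul(-1, -9))), Rational(1, 2)) = Pow(Add(24, Add(6, 9)), Rational(1, 2)) = Pow(Add(24, 15), Rational(1, 2)) = Pow(39, Rational(1, 2))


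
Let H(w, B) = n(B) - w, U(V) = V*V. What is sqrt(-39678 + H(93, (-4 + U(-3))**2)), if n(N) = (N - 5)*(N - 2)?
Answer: I*sqrt(39311) ≈ 198.27*I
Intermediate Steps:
n(N) = (-5 + N)*(-2 + N)
U(V) = V**2
H(w, B) = 10 + B**2 - w - 7*B (H(w, B) = (10 + B**2 - 7*B) - w = 10 + B**2 - w - 7*B)
sqrt(-39678 + H(93, (-4 + U(-3))**2)) = sqrt(-39678 + (10 + ((-4 + (-3)**2)**2)**2 - 1*93 - 7*(-4 + (-3)**2)**2)) = sqrt(-39678 + (10 + ((-4 + 9)**2)**2 - 93 - 7*(-4 + 9)**2)) = sqrt(-39678 + (10 + (5**2)**2 - 93 - 7*5**2)) = sqrt(-39678 + (10 + 25**2 - 93 - 7*25)) = sqrt(-39678 + (10 + 625 - 93 - 175)) = sqrt(-39678 + 367) = sqrt(-39311) = I*sqrt(39311)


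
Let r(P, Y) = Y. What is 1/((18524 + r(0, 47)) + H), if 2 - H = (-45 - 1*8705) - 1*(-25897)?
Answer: 1/1426 ≈ 0.00070126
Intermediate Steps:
H = -17145 (H = 2 - ((-45 - 1*8705) - 1*(-25897)) = 2 - ((-45 - 8705) + 25897) = 2 - (-8750 + 25897) = 2 - 1*17147 = 2 - 17147 = -17145)
1/((18524 + r(0, 47)) + H) = 1/((18524 + 47) - 17145) = 1/(18571 - 17145) = 1/1426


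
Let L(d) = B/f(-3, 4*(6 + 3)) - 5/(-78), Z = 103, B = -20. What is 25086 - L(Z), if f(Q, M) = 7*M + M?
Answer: 23480501/936 ≈ 25086.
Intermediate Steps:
f(Q, M) = 8*M
L(d) = -5/936 (L(d) = -20*1/(32*(6 + 3)) - 5/(-78) = -20/(8*(4*9)) - 5*(-1/78) = -20/(8*36) + 5/78 = -20/288 + 5/78 = -20*1/288 + 5/78 = -5/72 + 5/78 = -5/936)
25086 - L(Z) = 25086 - 1*(-5/936) = 25086 + 5/936 = 23480501/936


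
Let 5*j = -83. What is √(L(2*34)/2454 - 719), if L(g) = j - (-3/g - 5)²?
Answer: I*√500548529196390/834360 ≈ 26.814*I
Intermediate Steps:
j = -83/5 (j = (⅕)*(-83) = -83/5 ≈ -16.600)
L(g) = -83/5 - (-5 - 3/g)² (L(g) = -83/5 - (-3/g - 5)² = -83/5 - (-5 - 3/g)²)
√(L(2*34)/2454 - 719) = √((-208/5 - 30/(2*34) - 9/(2*34)²)/2454 - 719) = √((-208/5 - 30/68 - 9/68²)*(1/2454) - 719) = √((-208/5 - 30*1/68 - 9*1/4624)*(1/2454) - 719) = √((-208/5 - 15/34 - 9/4624)*(1/2454) - 719) = √(-972037/23120*1/2454 - 719) = √(-972037/56736480 - 719) = √(-40794501157/56736480) = I*√500548529196390/834360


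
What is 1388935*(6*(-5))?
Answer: -41668050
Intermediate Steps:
1388935*(6*(-5)) = 1388935*(-30) = -41668050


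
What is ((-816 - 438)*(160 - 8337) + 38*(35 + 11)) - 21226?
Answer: 10234480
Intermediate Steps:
((-816 - 438)*(160 - 8337) + 38*(35 + 11)) - 21226 = (-1254*(-8177) + 38*46) - 21226 = (10253958 + 1748) - 21226 = 10255706 - 21226 = 10234480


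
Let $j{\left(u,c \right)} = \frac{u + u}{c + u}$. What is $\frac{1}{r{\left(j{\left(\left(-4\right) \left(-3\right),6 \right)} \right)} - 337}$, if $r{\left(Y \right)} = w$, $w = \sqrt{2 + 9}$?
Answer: $- \frac{337}{113558} - \frac{\sqrt{11}}{113558} \approx -0.0029969$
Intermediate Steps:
$j{\left(u,c \right)} = \frac{2 u}{c + u}$
$w = \sqrt{11} \approx 3.3166$
$r{\left(Y \right)} = \sqrt{11}$
$\frac{1}{r{\left(j{\left(\left(-4\right) \left(-3\right),6 \right)} \right)} - 337} = \frac{1}{\sqrt{11} - 337} = \frac{1}{-337 + \sqrt{11}}$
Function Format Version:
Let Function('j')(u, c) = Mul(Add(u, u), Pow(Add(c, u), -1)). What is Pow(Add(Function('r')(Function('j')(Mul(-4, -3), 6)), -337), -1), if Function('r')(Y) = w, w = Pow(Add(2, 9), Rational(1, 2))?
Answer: Add(Rational(-337, 113558), Mul(Rational(-1, 113558), Pow(11, Rational(1, 2)))) ≈ -0.0029969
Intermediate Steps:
Function('j')(u, c) = Mul(2, u, Pow(Add(c, u), -1)) (Function('j')(u, c) = Mul(Mul(2, u), Pow(Add(c, u), -1)) = Mul(2, u, Pow(Add(c, u), -1)))
w = Pow(11, Rational(1, 2)) ≈ 3.3166
Function('r')(Y) = Pow(11, Rational(1, 2))
Pow(Add(Function('r')(Function('j')(Mul(-4, -3), 6)), -337), -1) = Pow(Add(Pow(11, Rational(1, 2)), -337), -1) = Pow(Add(-337, Pow(11, Rational(1, 2))), -1)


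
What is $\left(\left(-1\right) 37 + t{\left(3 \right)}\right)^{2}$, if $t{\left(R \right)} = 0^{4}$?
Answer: $1369$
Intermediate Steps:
$t{\left(R \right)} = 0$
$\left(\left(-1\right) 37 + t{\left(3 \right)}\right)^{2} = \left(\left(-1\right) 37 + 0\right)^{2} = \left(-37 + 0\right)^{2} = \left(-37\right)^{2} = 1369$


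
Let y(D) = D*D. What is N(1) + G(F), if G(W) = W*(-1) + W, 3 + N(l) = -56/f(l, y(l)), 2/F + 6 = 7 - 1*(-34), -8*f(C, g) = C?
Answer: 445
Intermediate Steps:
y(D) = D**2
f(C, g) = -C/8
F = 2/35 (F = 2/(-6 + (7 - 1*(-34))) = 2/(-6 + (7 + 34)) = 2/(-6 + 41) = 2/35 ≈ 0.057143)
N(l) = -3 + 448/l (N(l) = -3 - 56*(-8/l) = -3 - (-448)/l = -3 + 448/l)
G(W) = 0 (G(W) = -W + W = 0)
N(1) + G(F) = (-3 + 448/1) + 0 = (-3 + 448*1) + 0 = (-3 + 448) + 0 = 445 + 0 = 445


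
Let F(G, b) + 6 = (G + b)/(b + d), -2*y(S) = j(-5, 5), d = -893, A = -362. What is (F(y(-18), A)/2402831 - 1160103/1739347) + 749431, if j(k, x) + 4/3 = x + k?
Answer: 11792495153298006375028/15735278695959105 ≈ 7.4943e+5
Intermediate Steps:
j(k, x) = -4/3 + k + x (j(k, x) = -4/3 + (x + k) = -4/3 + (k + x) = -4/3 + k + x)
y(S) = ⅔ (y(S) = -(-4/3 - 5 + 5)/2 = -½*(-4/3) = ⅔)
F(G, b) = -6 + (G + b)/(-893 + b) (F(G, b) = -6 + (G + b)/(b - 893) = -6 + (G + b)/(-893 + b))
(F(y(-18), A)/2402831 - 1160103/1739347) + 749431 = (((5358 + ⅔ - 5*(-362))/(-893 - 362))/2402831 - 1160103/1739347) + 749431 = (((5358 + ⅔ + 1810)/(-1255))*(1/2402831) - 1160103*1/1739347) + 749431 = (-1/1255*21506/3*(1/2402831) - 1160103/1739347) + 749431 = (-21506/3765*1/2402831 - 1160103/1739347) + 749431 = (-21506/9046658715 - 1160103/1739347) + 749431 = -10495093321644227/15735278695959105 + 749431 = 11792495153298006375028/15735278695959105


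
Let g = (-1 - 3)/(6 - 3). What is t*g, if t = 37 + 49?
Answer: -344/3 ≈ -114.67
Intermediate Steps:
g = -4/3 ≈ -1.3333
t = 86
t*g = 86*(-4/3) = -344/3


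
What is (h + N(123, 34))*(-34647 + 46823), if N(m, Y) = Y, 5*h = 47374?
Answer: 578895744/5 ≈ 1.1578e+8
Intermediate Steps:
h = 47374/5 (h = (1/5)*47374 = 47374/5 ≈ 9474.8)
(h + N(123, 34))*(-34647 + 46823) = (47374/5 + 34)*(-34647 + 46823) = (47544/5)*12176 = 578895744/5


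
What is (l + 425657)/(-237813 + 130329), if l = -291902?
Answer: -44585/35828 ≈ -1.2444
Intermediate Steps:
(l + 425657)/(-237813 + 130329) = (-291902 + 425657)/(-237813 + 130329) = 133755/(-107484) = 133755*(-1/107484) = -44585/35828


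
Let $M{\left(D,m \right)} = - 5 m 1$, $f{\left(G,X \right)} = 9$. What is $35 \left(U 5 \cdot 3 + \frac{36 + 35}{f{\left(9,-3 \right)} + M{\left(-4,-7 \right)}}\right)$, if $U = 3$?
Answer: $\frac{71785}{44} \approx 1631.5$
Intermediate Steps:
$M{\left(D,m \right)} = - 5 m$
$35 \left(U 5 \cdot 3 + \frac{36 + 35}{f{\left(9,-3 \right)} + M{\left(-4,-7 \right)}}\right) = 35 \left(3 \cdot 5 \cdot 3 + \frac{36 + 35}{9 - -35}\right) = 35 \left(15 \cdot 3 + \frac{71}{9 + 35}\right) = 35 \left(45 + \frac{71}{44}\right) = 35 \cdot \frac{2051}{44} = \frac{71785}{44}$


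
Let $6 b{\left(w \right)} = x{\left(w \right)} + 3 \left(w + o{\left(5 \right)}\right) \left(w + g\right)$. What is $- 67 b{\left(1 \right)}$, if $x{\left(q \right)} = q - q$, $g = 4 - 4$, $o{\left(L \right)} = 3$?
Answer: $-134$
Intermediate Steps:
$g = 0$ ($g = 4 - 4 = 0$)
$x{\left(q \right)} = 0$
$b{\left(w \right)} = \frac{w \left(3 + w\right)}{2}$ ($b{\left(w \right)} = \frac{0 + 3 \left(w + 3\right) \left(w + 0\right)}{6} = \frac{0 + 3 \left(3 + w\right) w}{6} = \frac{0 + 3 w \left(3 + w\right)}{6} = \frac{3 w \left(3 + w\right)}{6} = \frac{w \left(3 + w\right)}{2}$)
$- 67 b{\left(1 \right)} = - 67 \cdot \frac{1}{2} \cdot 1 \left(3 + 1\right) = - 67 \cdot \frac{1}{2} \cdot 1 \cdot 4 = \left(-67\right) 2 = -134$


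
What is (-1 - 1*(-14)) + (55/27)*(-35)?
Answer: -1574/27 ≈ -58.296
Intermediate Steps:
(-1 - 1*(-14)) + (55/27)*(-35) = (-1 + 14) + (55*(1/27))*(-35) = 13 + (55/27)*(-35) = 13 - 1925/27 = -1574/27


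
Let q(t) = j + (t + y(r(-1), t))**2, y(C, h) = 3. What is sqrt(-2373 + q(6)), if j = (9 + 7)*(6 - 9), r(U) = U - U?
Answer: 6*I*sqrt(65) ≈ 48.374*I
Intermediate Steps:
r(U) = 0
j = -48 (j = 16*(-3) = -48)
q(t) = -48 + (3 + t)**2 (q(t) = -48 + (t + 3)**2 = -48 + (3 + t)**2)
sqrt(-2373 + q(6)) = sqrt(-2373 + (-48 + (3 + 6)**2)) = sqrt(-2373 + (-48 + 9**2)) = sqrt(-2373 + (-48 + 81)) = sqrt(-2373 + 33) = sqrt(-2340) = 6*I*sqrt(65)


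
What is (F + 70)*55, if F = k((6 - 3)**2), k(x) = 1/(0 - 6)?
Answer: 23045/6 ≈ 3840.8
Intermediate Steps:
k(x) = -1/6 (k(x) = 1/(-6) = -1/6)
F = -1/6 ≈ -0.16667
(F + 70)*55 = (-1/6 + 70)*55 = (419/6)*55 = 23045/6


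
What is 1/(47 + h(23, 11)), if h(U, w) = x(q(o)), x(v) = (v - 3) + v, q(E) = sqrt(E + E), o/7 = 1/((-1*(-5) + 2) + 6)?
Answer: 143/6278 - sqrt(182)/12556 ≈ 0.021704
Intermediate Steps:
o = 7/13 (o = 7/((-1*(-5) + 2) + 6) = 7/((5 + 2) + 6) = 7/(7 + 6) = 7/13 ≈ 0.53846)
q(E) = sqrt(2)*sqrt(E) (q(E) = sqrt(2*E) = sqrt(2)*sqrt(E))
x(v) = -3 + 2*v (x(v) = (-3 + v) + v = -3 + 2*v)
h(U, w) = -3 + 2*sqrt(182)/13 (h(U, w) = -3 + 2*(sqrt(2)*sqrt(7/13)) = -3 + 2*(sqrt(2)*(sqrt(91)/13)) = -3 + 2*(sqrt(182)/13) = -3 + 2*sqrt(182)/13)
1/(47 + h(23, 11)) = 1/(47 + (-3 + 2*sqrt(182)/13)) = 1/(44 + 2*sqrt(182)/13)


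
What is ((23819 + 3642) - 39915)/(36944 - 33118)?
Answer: -6227/1913 ≈ -3.2551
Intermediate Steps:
((23819 + 3642) - 39915)/(36944 - 33118) = (27461 - 39915)/3826 = -12454*1/3826 = -6227/1913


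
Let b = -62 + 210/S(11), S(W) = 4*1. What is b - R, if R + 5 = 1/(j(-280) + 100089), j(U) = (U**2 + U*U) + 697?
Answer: -579569/128793 ≈ -4.5000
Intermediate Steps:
S(W) = 4
j(U) = 697 + 2*U**2 (j(U) = (U**2 + U**2) + 697 = 2*U**2 + 697 = 697 + 2*U**2)
b = -19/2 (b = -62 + 210/4 = -62 + (1/4)*210 = -62 + 105/2 = -19/2 ≈ -9.5000)
R = -1287929/257586 (R = -5 + 1/((697 + 2*(-280)**2) + 100089) = -5 + 1/((697 + 2*78400) + 100089) = -5 + 1/((697 + 156800) + 100089) = -5 + 1/(157497 + 100089) = -5 + 1/257586 = -1287929/257586 ≈ -5.0000)
b - R = -19/2 - 1*(-1287929/257586) = -19/2 + 1287929/257586 = -579569/128793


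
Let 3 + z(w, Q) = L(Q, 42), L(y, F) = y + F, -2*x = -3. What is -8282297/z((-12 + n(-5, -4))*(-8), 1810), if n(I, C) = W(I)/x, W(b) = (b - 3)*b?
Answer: -8282297/1849 ≈ -4479.3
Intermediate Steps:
x = 3/2 (x = -½*(-3) = 3/2 ≈ 1.5000)
W(b) = b*(-3 + b) (W(b) = (-3 + b)*b = b*(-3 + b))
n(I, C) = 2*I*(-3 + I)/3 (n(I, C) = (I*(-3 + I))/(3/2) = (I*(-3 + I))*(⅔) = 2*I*(-3 + I)/3)
L(y, F) = F + y
z(w, Q) = 39 + Q (z(w, Q) = -3 + (42 + Q) = 39 + Q)
-8282297/z((-12 + n(-5, -4))*(-8), 1810) = -8282297/(39 + 1810) = -8282297/1849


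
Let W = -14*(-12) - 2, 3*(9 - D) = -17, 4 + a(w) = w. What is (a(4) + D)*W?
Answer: 7304/3 ≈ 2434.7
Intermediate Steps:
a(w) = -4 + w
D = 44/3 (D = 9 - ⅓*(-17) = 9 + 17/3 = 44/3 ≈ 14.667)
W = 166 (W = 168 - 2 = 166)
(a(4) + D)*W = ((-4 + 4) + 44/3)*166 = (0 + 44/3)*166 = (44/3)*166 = 7304/3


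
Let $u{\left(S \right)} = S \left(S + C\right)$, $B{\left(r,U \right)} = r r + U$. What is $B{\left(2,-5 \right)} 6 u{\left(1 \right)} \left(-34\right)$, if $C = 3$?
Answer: $816$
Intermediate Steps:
$B{\left(r,U \right)} = U + r^{2}$ ($B{\left(r,U \right)} = r^{2} + U = U + r^{2}$)
$u{\left(S \right)} = S \left(3 + S\right)$ ($u{\left(S \right)} = S \left(S + 3\right) = S \left(3 + S\right)$)
$B{\left(2,-5 \right)} 6 u{\left(1 \right)} \left(-34\right) = \left(-5 + 2^{2}\right) 6 \cdot 1 \left(3 + 1\right) \left(-34\right) = \left(-5 + 4\right) 6 \cdot 1 \cdot 4 \left(-34\right) = \left(-1\right) 6 \cdot 4 \left(-34\right) = \left(-6\right) 4 \left(-34\right) = \left(-24\right) \left(-34\right) = 816$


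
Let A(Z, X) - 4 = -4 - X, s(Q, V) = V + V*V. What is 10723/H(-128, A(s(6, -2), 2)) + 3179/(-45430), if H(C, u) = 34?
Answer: 11069041/35105 ≈ 315.31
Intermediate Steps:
s(Q, V) = V + V²
A(Z, X) = -X (A(Z, X) = 4 + (-4 - X) = -X)
10723/H(-128, A(s(6, -2), 2)) + 3179/(-45430) = 10723/34 + 3179/(-45430) = 10723*(1/34) + 3179*(-1/45430) = 10723/34 - 289/4130 = 11069041/35105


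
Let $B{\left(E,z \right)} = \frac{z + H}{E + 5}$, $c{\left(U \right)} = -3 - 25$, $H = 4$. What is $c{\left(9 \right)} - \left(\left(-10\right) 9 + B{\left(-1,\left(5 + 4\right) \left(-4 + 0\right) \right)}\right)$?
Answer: $70$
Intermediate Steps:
$c{\left(U \right)} = -28$ ($c{\left(U \right)} = -3 - 25 = -28$)
$B{\left(E,z \right)} = \frac{4 + z}{5 + E}$ ($B{\left(E,z \right)} = \frac{z + 4}{E + 5} = \frac{4 + z}{5 + E}$)
$c{\left(9 \right)} - \left(\left(-10\right) 9 + B{\left(-1,\left(5 + 4\right) \left(-4 + 0\right) \right)}\right) = -28 - \left(\left(-10\right) 9 + \frac{4 + \left(5 + 4\right) \left(-4 + 0\right)}{5 - 1}\right) = -28 - \left(-90 + \frac{4 + 9 \left(-4\right)}{4}\right) = -28 - \left(-90 + \frac{4 - 36}{4}\right) = -28 - \left(-90 + \frac{1}{4} \left(-32\right)\right) = -28 - \left(-90 - 8\right) = -28 - -98 = -28 + 98 = 70$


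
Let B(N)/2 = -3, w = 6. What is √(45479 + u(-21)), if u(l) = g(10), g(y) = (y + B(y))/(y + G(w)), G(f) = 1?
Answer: √5503003/11 ≈ 213.26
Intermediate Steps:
B(N) = -6 (B(N) = 2*(-3) = -6)
g(y) = (-6 + y)/(1 + y) (g(y) = (y - 6)/(y + 1) = (-6 + y)/(1 + y))
u(l) = 4/11 (u(l) = (-6 + 10)/(1 + 10) = 4/11)
√(45479 + u(-21)) = √(45479 + 4/11) = √(500273/11) = √5503003/11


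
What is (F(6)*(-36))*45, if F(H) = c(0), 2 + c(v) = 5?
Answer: -4860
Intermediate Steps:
c(v) = 3 (c(v) = -2 + 5 = 3)
F(H) = 3
(F(6)*(-36))*45 = (3*(-36))*45 = -108*45 = -4860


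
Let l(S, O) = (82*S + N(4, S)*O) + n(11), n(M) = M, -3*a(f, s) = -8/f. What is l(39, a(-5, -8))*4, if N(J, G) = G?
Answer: 63764/5 ≈ 12753.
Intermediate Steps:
a(f, s) = 8/(3*f) (a(f, s) = -(-8)/(3*f) = 8/(3*f))
l(S, O) = 11 + 82*S + O*S (l(S, O) = (82*S + S*O) + 11 = (82*S + O*S) + 11 = 11 + 82*S + O*S)
l(39, a(-5, -8))*4 = (11 + 82*39 + ((8/3)/(-5))*39)*4 = (11 + 3198 + ((8/3)*(-1/5))*39)*4 = (11 + 3198 - 8/15*39)*4 = (11 + 3198 - 104/5)*4 = (15941/5)*4 = 63764/5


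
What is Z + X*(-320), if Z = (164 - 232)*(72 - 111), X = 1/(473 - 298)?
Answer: 92756/35 ≈ 2650.2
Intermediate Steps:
X = 1/175 ≈ 0.0057143
Z = 2652 (Z = -68*(-39) = 2652)
Z + X*(-320) = 2652 + (1/175)*(-320) = 2652 - 64/35 = 92756/35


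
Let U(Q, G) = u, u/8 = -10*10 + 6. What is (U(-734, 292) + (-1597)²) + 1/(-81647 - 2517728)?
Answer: 6627514664374/2599375 ≈ 2.5497e+6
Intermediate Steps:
u = -752 (u = 8*(-10*10 + 6) = 8*(-100 + 6) = 8*(-94) = -752)
U(Q, G) = -752
(U(-734, 292) + (-1597)²) + 1/(-81647 - 2517728) = (-752 + (-1597)²) + 1/(-81647 - 2517728) = (-752 + 2550409) + 1/(-2599375) = 2549657 - 1/2599375 = 6627514664374/2599375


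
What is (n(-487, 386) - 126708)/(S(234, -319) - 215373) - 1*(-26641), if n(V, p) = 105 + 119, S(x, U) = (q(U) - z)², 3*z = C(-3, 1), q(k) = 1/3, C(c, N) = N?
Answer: 55707559/2091 ≈ 26642.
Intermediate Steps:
q(k) = ⅓
z = ⅓ (z = (⅓)*1 = ⅓ ≈ 0.33333)
S(x, U) = 0 (S(x, U) = (⅓ - 1*⅓)² = (⅓ - ⅓)² = 0² = 0)
n(V, p) = 224
(n(-487, 386) - 126708)/(S(234, -319) - 215373) - 1*(-26641) = (224 - 126708)/(0 - 215373) - 1*(-26641) = -126484/(-215373) + 26641 = -126484*(-1/215373) + 26641 = 1228/2091 + 26641 = 55707559/2091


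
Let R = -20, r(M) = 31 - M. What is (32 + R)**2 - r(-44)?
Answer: 69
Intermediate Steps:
(32 + R)**2 - r(-44) = (32 - 20)**2 - (31 - 1*(-44)) = 12**2 - (31 + 44) = 144 - 1*75 = 144 - 75 = 69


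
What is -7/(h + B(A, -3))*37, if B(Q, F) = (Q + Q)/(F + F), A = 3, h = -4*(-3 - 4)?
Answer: -259/27 ≈ -9.5926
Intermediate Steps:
h = 28 (h = -4*(-7) = 28)
B(Q, F) = Q/F (B(Q, F) = (2*Q)/((2*F)) = (2*Q)*(1/(2*F)) = Q/F)
-7/(h + B(A, -3))*37 = -7/(28 + 3/(-3))*37 = -7/(28 + 3*(-⅓))*37 = -7/(28 - 1)*37 = -7/27*37 = -259/27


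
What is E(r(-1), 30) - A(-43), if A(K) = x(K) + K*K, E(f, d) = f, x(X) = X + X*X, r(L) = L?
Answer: -3656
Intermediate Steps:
x(X) = X + X²
A(K) = K² + K*(1 + K) (A(K) = K*(1 + K) + K*K = K*(1 + K) + K² = K² + K*(1 + K))
E(r(-1), 30) - A(-43) = -1 - (-43)*(1 + 2*(-43)) = -1 - (-43)*(1 - 86) = -1 - (-43)*(-85) = -1 - 1*3655 = -1 - 3655 = -3656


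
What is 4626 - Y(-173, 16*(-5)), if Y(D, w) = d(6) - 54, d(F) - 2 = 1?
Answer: 4677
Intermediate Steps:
d(F) = 3 (d(F) = 2 + 1 = 3)
Y(D, w) = -51 (Y(D, w) = 3 - 54 = -51)
4626 - Y(-173, 16*(-5)) = 4626 - 1*(-51) = 4626 + 51 = 4677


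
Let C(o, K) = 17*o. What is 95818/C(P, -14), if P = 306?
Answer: 47909/2601 ≈ 18.419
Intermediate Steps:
95818/C(P, -14) = 95818/((17*306)) = 95818/5202 = 95818*(1/5202) = 47909/2601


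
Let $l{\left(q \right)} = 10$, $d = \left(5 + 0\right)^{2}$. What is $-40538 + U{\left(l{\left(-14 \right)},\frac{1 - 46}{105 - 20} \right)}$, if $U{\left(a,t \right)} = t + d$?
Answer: $- \frac{688730}{17} \approx -40514.0$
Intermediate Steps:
$d = 25$ ($d = 5^{2} = 25$)
$U{\left(a,t \right)} = 25 + t$ ($U{\left(a,t \right)} = t + 25 = 25 + t$)
$-40538 + U{\left(l{\left(-14 \right)},\frac{1 - 46}{105 - 20} \right)} = -40538 + \left(25 + \frac{1 - 46}{105 - 20}\right) = -40538 + \left(25 - \frac{45}{85}\right) = -40538 + \left(25 - \frac{9}{17}\right) = -40538 + \frac{416}{17} = - \frac{688730}{17}$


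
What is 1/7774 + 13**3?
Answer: 17079479/7774 ≈ 2197.0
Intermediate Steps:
1/7774 + 13**3 = 1/7774 + 2197 = 17079479/7774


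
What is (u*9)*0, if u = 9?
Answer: 0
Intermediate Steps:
(u*9)*0 = (9*9)*0 = 81*0 = 0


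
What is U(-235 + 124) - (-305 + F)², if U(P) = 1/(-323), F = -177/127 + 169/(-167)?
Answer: -13729878289997028/145292402963 ≈ -94498.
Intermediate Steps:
F = -51022/21209 (F = -177*1/127 + 169*(-1/167) = -177/127 - 169/167 = -51022/21209 ≈ -2.4057)
U(P) = -1/323
U(-235 + 124) - (-305 + F)² = -1/323 - (-305 - 51022/21209)² = -1/323 - (-6519767/21209)² = -1/323 - 1*42507361734289/449821681 = -1/323 - 42507361734289/449821681 = -13729878289997028/145292402963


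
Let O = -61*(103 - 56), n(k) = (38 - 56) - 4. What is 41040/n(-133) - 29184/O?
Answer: -58509816/31537 ≈ -1855.3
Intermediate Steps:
n(k) = -22 (n(k) = -18 - 4 = -22)
O = -2867 (O = -61*47 = -2867)
41040/n(-133) - 29184/O = 41040/(-22) - 29184/(-2867) = 41040*(-1/22) - 29184*(-1/2867) = -20520/11 + 29184/2867 = -58509816/31537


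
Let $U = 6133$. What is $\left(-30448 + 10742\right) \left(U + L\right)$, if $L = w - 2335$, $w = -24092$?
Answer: $399913564$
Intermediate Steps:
$L = -26427$ ($L = -24092 - 2335 = -26427$)
$\left(-30448 + 10742\right) \left(U + L\right) = \left(-30448 + 10742\right) \left(6133 - 26427\right) = \left(-19706\right) \left(-20294\right) = 399913564$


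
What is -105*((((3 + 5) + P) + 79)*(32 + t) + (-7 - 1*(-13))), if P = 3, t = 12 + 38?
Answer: -775530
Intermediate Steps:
t = 50
-105*((((3 + 5) + P) + 79)*(32 + t) + (-7 - 1*(-13))) = -105*((((3 + 5) + 3) + 79)*(32 + 50) + (-7 - 1*(-13))) = -105*(((8 + 3) + 79)*82 + (-7 + 13)) = -105*((11 + 79)*82 + 6) = -105*(90*82 + 6) = -105*(7380 + 6) = -105*7386 = -775530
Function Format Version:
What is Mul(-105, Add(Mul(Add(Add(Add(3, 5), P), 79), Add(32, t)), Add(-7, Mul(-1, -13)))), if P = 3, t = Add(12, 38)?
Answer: -775530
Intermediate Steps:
t = 50
Mul(-105, Add(Mul(Add(Add(Add(3, 5), P), 79), Add(32, t)), Add(-7, Mul(-1, -13)))) = Mul(-105, Add(Mul(Add(Add(Add(3, 5), 3), 79), Add(32, 50)), Add(-7, Mul(-1, -13)))) = Mul(-105, Add(Mul(Add(Add(8, 3), 79), 82), Add(-7, 13))) = Mul(-105, Add(Mul(Add(11, 79), 82), 6)) = Mul(-105, Add(Mul(90, 82), 6)) = Mul(-105, Add(7380, 6)) = Mul(-105, 7386) = -775530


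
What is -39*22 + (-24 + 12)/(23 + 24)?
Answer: -40338/47 ≈ -858.25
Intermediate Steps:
-39*22 + (-24 + 12)/(23 + 24) = -858 - 12/47 = -40338/47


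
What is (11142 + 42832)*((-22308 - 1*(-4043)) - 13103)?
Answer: -1693056432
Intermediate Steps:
(11142 + 42832)*((-22308 - 1*(-4043)) - 13103) = 53974*((-22308 + 4043) - 13103) = 53974*(-18265 - 13103) = 53974*(-31368) = -1693056432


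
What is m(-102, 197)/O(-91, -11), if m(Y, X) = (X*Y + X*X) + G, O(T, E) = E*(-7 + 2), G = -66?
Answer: 18649/55 ≈ 339.07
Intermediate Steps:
O(T, E) = -5*E (O(T, E) = E*(-5) = -5*E)
m(Y, X) = -66 + X² + X*Y (m(Y, X) = (X*Y + X*X) - 66 = (X*Y + X²) - 66 = (X² + X*Y) - 66 = -66 + X² + X*Y)
m(-102, 197)/O(-91, -11) = (-66 + 197² + 197*(-102))/((-5*(-11))) = (-66 + 38809 - 20094)/55 = 18649*(1/55) = 18649/55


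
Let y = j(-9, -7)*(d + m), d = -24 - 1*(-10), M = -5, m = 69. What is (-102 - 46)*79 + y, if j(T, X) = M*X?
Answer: -9767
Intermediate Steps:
d = -14 (d = -24 + 10 = -14)
j(T, X) = -5*X
y = 1925 (y = (-5*(-7))*(-14 + 69) = 35*55 = 1925)
(-102 - 46)*79 + y = (-102 - 46)*79 + 1925 = -148*79 + 1925 = -11692 + 1925 = -9767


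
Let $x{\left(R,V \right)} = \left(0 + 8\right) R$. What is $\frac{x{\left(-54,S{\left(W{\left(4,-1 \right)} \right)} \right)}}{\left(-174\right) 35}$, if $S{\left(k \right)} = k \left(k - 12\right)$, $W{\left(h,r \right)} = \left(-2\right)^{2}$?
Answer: $\frac{72}{1015} \approx 0.070936$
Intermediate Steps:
$W{\left(h,r \right)} = 4$
$S{\left(k \right)} = k \left(-12 + k\right)$
$x{\left(R,V \right)} = 8 R$
$\frac{x{\left(-54,S{\left(W{\left(4,-1 \right)} \right)} \right)}}{\left(-174\right) 35} = \frac{8 \left(-54\right)}{\left(-174\right) 35} = - \frac{432}{-6090} = \left(-432\right) \left(- \frac{1}{6090}\right) = \frac{72}{1015}$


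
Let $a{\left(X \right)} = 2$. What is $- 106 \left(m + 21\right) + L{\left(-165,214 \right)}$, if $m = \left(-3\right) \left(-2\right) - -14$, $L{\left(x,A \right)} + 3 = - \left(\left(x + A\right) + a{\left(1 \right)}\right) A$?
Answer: $-15263$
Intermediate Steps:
$L{\left(x,A \right)} = -3 - A \left(2 + A + x\right)$ ($L{\left(x,A \right)} = -3 - \left(\left(x + A\right) + 2\right) A = -3 - \left(\left(A + x\right) + 2\right) A = -3 - \left(2 + A + x\right) A = -3 - A \left(2 + A + x\right)$)
$m = 20$ ($m = 6 + 14 = 20$)
$- 106 \left(m + 21\right) + L{\left(-165,214 \right)} = - 106 \left(20 + 21\right) - \left(46227 - 35310\right) = \left(-106\right) 41 - 10917 = -4346 - 10917 = -15263$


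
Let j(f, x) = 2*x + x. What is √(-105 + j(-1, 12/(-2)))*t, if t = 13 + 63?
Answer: 76*I*√123 ≈ 842.88*I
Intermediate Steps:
j(f, x) = 3*x
t = 76
√(-105 + j(-1, 12/(-2)))*t = √(-105 + 3*(12/(-2)))*76 = √(-105 + 3*(12*(-½)))*76 = √(-105 + 3*(-6))*76 = √(-105 - 18)*76 = √(-123)*76 = (I*√123)*76 = 76*I*√123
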